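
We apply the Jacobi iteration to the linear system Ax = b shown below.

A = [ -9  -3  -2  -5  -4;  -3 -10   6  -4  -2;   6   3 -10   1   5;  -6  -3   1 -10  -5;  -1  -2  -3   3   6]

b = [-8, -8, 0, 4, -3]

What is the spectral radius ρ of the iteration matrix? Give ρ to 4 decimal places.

1.1382

A = D + L + U where D = diag(-9, -10, -10, -10, 6).
T_J = -D⁻¹(L+U): T[0,3] = -(-5)/(-9) = -0.5556; T[0,0] = 0.
  T[0,:] = [+0.0000, -0.3333, -0.2222, -0.5556, -0.4444]
  T[1,:] = [-0.3000, +0.0000, +0.6000, -0.4000, -0.2000]
  T[2,:] = [+0.6000, +0.3000, +0.0000, +0.1000, +0.5000]
  T[3,:] = [-0.6000, -0.3000, +0.1000, +0.0000, -0.5000]
  T[4,:] = [+0.1667, +0.3333, +0.5000, -0.5000, +0.0000]
eigenvalue magnitudes: 1.1382, 0.6285, 0.6285, 0.1458, 0.1000.
spectral radius ρ = 1.1382; 1.1382 > 1, so it fails to converge.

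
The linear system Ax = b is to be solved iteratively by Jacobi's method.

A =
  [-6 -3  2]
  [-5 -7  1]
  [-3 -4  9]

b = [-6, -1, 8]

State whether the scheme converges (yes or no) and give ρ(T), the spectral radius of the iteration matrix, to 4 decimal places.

yes, ρ = 0.8295

Diagonal D = diag(-6, -7, 9); L, U strict lower/upper.
Jacobi T = -D⁻¹(L+U): T[0,2] = -(2)/(-6) = +0.3333; T[0,0] = 0.
  T[0,:] = [+0.0000 -0.5000 +0.3333]
  T[1,:] = [-0.7143 +0.0000 +0.1429]
  T[2,:] = [+0.3333 +0.4444 +0.0000]
moduli |λ_i(T)| = 0.8295, 0.5401, 0.2893.
ρ(T) = max|λ| = 0.8295; 0.8295 < 1 ⇒ converges.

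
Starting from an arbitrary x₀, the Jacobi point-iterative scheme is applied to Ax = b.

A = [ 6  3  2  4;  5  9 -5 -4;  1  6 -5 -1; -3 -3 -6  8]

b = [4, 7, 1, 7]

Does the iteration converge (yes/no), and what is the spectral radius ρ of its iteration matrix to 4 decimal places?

no, ρ = 1.1771

Let D = diag(6, 9, -5, 8); L, U the strict triangles.
Jacobi T = -D⁻¹(L+U): T[3,2] = -(-6)/(8) = +0.7500; T[3,3] = 0.
  T[0,:] = [+0.0000 -0.5000 -0.3333 -0.6667]
  T[1,:] = [-0.5556 +0.0000 +0.5556 +0.4444]
  T[2,:] = [+0.2000 +1.2000 +0.0000 -0.2000]
  T[3,:] = [+0.3750 +0.3750 +0.7500 +0.0000]
|λ(T)| sorted: 1.1771, 0.8191, 0.6693, 0.6693.
ρ(T) = max|λ| = 1.1771; 1.1771 > 1 ⇒ diverges.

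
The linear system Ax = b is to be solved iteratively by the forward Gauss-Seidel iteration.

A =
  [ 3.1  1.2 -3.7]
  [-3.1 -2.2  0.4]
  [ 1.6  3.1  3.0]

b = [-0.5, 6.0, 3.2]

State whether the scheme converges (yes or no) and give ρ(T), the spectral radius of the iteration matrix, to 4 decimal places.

no, ρ = 1.4842

Let D = diag(3.1, -2.2, 3); L, U the strict triangles.
T_GS = -(D+L)⁻¹U: row 0 first, T[0,1] = -(1.2)/(3.1) = -0.3871; later rows by forward substitution.
  T[0,:] = [+0.0000, -0.3871, +1.1935]
  T[1,:] = [+0.0000, +0.5455, -1.5000]
  T[2,:] = [+0.0000, -0.3572, +0.9134]
moduli |λ_i(T)| = 1.4842, 0.0253, 0.0000.
ρ(T) = max|λ| = 1.4842; 1.4842 > 1, so it fails to converge.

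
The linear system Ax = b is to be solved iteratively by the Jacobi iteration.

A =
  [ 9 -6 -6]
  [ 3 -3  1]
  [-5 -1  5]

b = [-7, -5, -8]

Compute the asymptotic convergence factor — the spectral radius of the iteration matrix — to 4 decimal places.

1.2941

A = D + L + U where D = diag(9, -3, 5).
T_J = -D⁻¹(L+U): T[2,0] = -(-5)/(5) = +1.0000; T[2,2] = 0.
  T[0,:] = [+0.0000 +0.6667 +0.6667]
  T[1,:] = [+1.0000 +0.0000 +0.3333]
  T[2,:] = [+1.0000 +0.2000 +0.0000]
|roots of det(T-λI)|: 1.2941, 1.0265, 0.2677.
spectral radius ρ = 1.2941; 1.2941 > 1: divergent.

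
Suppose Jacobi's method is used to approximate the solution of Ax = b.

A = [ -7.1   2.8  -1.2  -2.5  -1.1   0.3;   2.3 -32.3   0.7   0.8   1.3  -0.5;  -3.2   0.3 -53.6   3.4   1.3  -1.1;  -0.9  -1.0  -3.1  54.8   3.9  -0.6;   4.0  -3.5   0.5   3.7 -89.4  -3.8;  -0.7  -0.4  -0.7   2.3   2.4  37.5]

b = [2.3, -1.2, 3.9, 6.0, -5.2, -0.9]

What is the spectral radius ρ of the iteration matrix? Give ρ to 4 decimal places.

Diagonal D = diag(-7.1, -32.3, -53.6, 54.8, -89.4, 37.5); L, U strict lower/upper.
T_J = -D⁻¹(L+U): T[3,2] = -(-3.1)/(54.8) = +0.0566; T[3,3] = 0.
  T[0,:] = [+0.0000  +0.3944  -0.1690  -0.3521  -0.1549  +0.0423]
  T[1,:] = [+0.0712  +0.0000  +0.0217  +0.0248  +0.0402  -0.0155]
  T[2,:] = [-0.0597  +0.0056  +0.0000  +0.0634  +0.0243  -0.0205]
  T[3,:] = [+0.0164  +0.0182  +0.0566  +0.0000  -0.0712  +0.0109]
  T[4,:] = [+0.0447  -0.0391  +0.0056  +0.0414  +0.0000  -0.0425]
  T[5,:] = [+0.0187  +0.0107  +0.0187  -0.0613  -0.0640  +0.0000]
|roots of det(T-λI)|: 0.1852, 0.1255, 0.1255, 0.0634, 0.0413, 0.0413.
ρ(T) = max|λ| = 0.1852; 0.1852 < 1: convergent.

0.1852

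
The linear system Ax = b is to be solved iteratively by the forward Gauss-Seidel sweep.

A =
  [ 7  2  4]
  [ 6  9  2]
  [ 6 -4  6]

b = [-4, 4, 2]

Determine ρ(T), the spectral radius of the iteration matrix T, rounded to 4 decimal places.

0.7871

Write A = D+L+U with D = diag(7, 9, 6).
T_GS = -(D+L)⁻¹U: row 0 first, T[0,2] = -(4)/(7) = -0.5714; later rows by forward substitution.
  T[0,:] = [+0.0000  -0.2857  -0.5714]
  T[1,:] = [+0.0000  +0.1905  +0.1587]
  T[2,:] = [+0.0000  +0.4127  +0.6772]
|λ(T)| sorted: 0.7871, 0.0807, 0.0000.
spectral radius ρ = 0.7871; 0.7871 < 1: convergent.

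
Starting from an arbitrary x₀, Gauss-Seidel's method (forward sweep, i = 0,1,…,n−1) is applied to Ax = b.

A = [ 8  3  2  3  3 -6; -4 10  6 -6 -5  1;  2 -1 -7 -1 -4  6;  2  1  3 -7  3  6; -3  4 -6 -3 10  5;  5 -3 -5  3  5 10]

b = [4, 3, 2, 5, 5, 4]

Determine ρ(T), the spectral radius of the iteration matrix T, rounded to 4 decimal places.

Split A = D + L + U, D = diag(8, 10, -7, -7, 10, 10).
Gauss-Seidel: T = -(D+L)⁻¹U, row 0 first, T[0,3] = -(3)/(8) = -0.3750; later rows by forward substitution.
  T[0,:] = [+0.0000  -0.3750  -0.2500  -0.3750  -0.3750  +0.7500]
  T[1,:] = [+0.0000  -0.1500  -0.7000  +0.4500  +0.3500  +0.2000]
  T[2,:] = [+0.0000  -0.0857  +0.0286  -0.3143  -0.7286  +1.0429]
  T[3,:] = [+0.0000  -0.1653  -0.1592  -0.1776  +0.0592  +1.5469]
  T[4,:] = [+0.0000  -0.1535  +0.1744  -0.5343  -0.6719  +0.7348]
  T[5,:] = [+0.0000  +0.2260  -0.1102  +0.4858  +0.2464  -0.6251]
|roots of det(T-λI)|: 1.4919, 0.3936, 0.3936, 0.3386, 0.0440, 0.0000.
ρ = 1.4919; 1.4919 > 1 ⇒ diverges.

1.4919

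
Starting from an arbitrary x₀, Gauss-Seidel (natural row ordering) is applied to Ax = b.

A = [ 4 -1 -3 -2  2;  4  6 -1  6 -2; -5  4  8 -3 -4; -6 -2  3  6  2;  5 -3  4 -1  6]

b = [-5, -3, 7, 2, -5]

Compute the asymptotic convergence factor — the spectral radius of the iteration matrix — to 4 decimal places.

Diagonal D = diag(4, 6, 8, 6, 6); L, U strict lower/upper.
Gauss-Seidel: T = -(D+L)⁻¹U, row 0 first, T[0,3] = -(-2)/(4) = +0.5000; later rows by forward substitution.
  T[0,:] = [+0.0000  +0.2500  +0.7500  +0.5000  -0.5000]
  T[1,:] = [+0.0000  -0.1667  -0.3333  -1.3333  +0.6667]
  T[2,:] = [+0.0000  +0.2396  +0.6354  +1.3542  -0.1458]
  T[3,:] = [+0.0000  +0.0747  +0.3212  -0.6215  -0.5382]
  T[4,:] = [+0.0000  -0.4389  -1.1617  -2.0897  +0.7575]
|λ(T)| sorted: 1.5286, 1.2192, 0.2873, 0.0081, 0.0000.
ρ = 1.5286; 1.5286 > 1: divergent.

1.5286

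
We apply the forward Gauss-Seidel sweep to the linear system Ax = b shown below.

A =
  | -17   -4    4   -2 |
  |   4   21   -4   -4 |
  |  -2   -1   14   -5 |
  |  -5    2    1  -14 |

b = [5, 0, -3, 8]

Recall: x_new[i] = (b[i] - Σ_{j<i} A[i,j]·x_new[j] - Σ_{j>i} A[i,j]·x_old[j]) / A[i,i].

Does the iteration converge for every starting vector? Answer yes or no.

yes

A = D + L + U where D = diag(-17, 21, 14, -14).
T_GS = -(D+L)⁻¹U: row 0 first, T[0,1] = -(-4)/(-17) = -0.2353; later rows by forward substitution.
  T[0,:] = [+0.0000  -0.2353  +0.2353  -0.1176]
  T[1,:] = [+0.0000  +0.0448  +0.1457  +0.2129]
  T[2,:] = [+0.0000  -0.0304  +0.0440  +0.3555]
  T[3,:] = [+0.0000  +0.0883  -0.0601  +0.0978]
moduli |λ_i(T)| = 0.2226, 0.1602, 0.1602, 0.0000.
spectral radius ρ = 0.2226; 0.2226 < 1, so it converges for any x₀.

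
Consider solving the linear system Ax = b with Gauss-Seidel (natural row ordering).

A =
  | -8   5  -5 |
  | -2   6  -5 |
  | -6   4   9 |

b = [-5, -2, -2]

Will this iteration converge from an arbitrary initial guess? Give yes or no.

A = D + L + U where D = diag(-8, 6, 9).
GS T = -(D+L)⁻¹U: row 0 first, T[0,1] = -(5)/(-8) = +0.6250; later rows by forward substitution.
  T[0,:] = [+0.0000 +0.6250 -0.6250]
  T[1,:] = [+0.0000 +0.2083 +0.6250]
  T[2,:] = [+0.0000 +0.3241 -0.6944]
moduli |λ_i(T)| = 0.8805, 0.3944, 0.0000.
spectral radius ρ = 0.8805; 0.8805 < 1: convergent.

yes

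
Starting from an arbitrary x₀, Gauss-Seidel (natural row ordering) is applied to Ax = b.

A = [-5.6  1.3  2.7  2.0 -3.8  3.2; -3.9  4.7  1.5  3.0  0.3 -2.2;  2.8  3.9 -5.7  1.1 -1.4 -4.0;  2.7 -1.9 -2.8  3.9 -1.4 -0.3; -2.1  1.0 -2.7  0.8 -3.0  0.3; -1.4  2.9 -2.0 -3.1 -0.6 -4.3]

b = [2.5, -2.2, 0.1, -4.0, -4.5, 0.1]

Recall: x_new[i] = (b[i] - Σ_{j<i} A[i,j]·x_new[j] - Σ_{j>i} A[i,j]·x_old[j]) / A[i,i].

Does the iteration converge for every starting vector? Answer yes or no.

no

Write A = D+L+U with D = diag(-5.6, 4.7, -5.7, 3.9, -3, -4.3).
GS T = -(D+L)⁻¹U: row 0 first, T[0,2] = -(2.7)/(-5.6) = +0.4821; later rows by forward substitution.
  T[0,:] = [+0.0000 +0.2321 +0.4821 +0.3571 -0.6786 +0.5714]
  T[1,:] = [+0.0000 +0.1926 +0.0809 -0.3419 -0.6269 +0.9422]
  T[2,:] = [+0.0000 +0.2458 +0.2922 +0.1345 -1.0079 +0.2236]
  T[3,:] = [+0.0000 +0.1096 -0.0846 -0.3173 -0.2003 +0.3009]
  T[4,:] = [+0.0000 -0.2903 -0.5961 -0.5696 +1.1197 -0.1069]
  T[5,:] = [+0.0000 -0.0985 -0.0942 -0.1012 +0.2551 +0.1434]
moduli |λ_i(T)| = 1.6618, 0.3719, 0.1313, 0.1313, 0.0157, 0.0000.
ρ(T) = max|λ| = 1.6618; 1.6618 > 1: divergent.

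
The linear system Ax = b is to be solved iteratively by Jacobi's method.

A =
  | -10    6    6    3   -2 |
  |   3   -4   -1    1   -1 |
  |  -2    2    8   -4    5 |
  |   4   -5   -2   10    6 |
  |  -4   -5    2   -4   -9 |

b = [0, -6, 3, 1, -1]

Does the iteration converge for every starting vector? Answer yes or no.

Split A = D + L + U, D = diag(-10, -4, 8, 10, -9).
Jacobi: T = -D⁻¹(L+U), T[4,2] = -(2)/(-9) = +0.2222; T[4,4] = 0.
  T[0,:] = [+0.0000  +0.6000  +0.6000  +0.3000  -0.2000]
  T[1,:] = [+0.7500  +0.0000  -0.2500  +0.2500  -0.2500]
  T[2,:] = [+0.2500  -0.2500  +0.0000  +0.5000  -0.6250]
  T[3,:] = [-0.4000  +0.5000  +0.2000  +0.0000  -0.6000]
  T[4,:] = [-0.4444  -0.5556  +0.2222  -0.4444  +0.0000]
|roots of det(T-λI)|: 1.1818, 0.9801, 0.5141, 0.4863, 0.4863.
spectral radius ρ = 1.1818; 1.1818 > 1, so it fails to converge.

no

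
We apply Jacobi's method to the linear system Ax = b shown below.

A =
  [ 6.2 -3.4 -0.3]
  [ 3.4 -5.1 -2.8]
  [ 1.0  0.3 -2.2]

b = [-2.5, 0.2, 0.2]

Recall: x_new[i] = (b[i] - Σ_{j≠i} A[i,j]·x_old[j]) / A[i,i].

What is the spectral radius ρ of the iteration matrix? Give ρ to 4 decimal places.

Write A = D+L+U with D = diag(6.2, -5.1, -2.2).
Jacobi T = -D⁻¹(L+U): T[2,0] = -(1)/(-2.2) = +0.4545; T[2,2] = 0.
  T[0,:] = [+0.0000, +0.5484, +0.0484]
  T[1,:] = [+0.6667, +0.0000, -0.5490]
  T[2,:] = [+0.4545, +0.1364, +0.0000]
|eigenvalues of T|: 0.7071, 0.4328, 0.4328.
ρ(T) = max|λ| = 0.7071; 0.7071 < 1: convergent.

0.7071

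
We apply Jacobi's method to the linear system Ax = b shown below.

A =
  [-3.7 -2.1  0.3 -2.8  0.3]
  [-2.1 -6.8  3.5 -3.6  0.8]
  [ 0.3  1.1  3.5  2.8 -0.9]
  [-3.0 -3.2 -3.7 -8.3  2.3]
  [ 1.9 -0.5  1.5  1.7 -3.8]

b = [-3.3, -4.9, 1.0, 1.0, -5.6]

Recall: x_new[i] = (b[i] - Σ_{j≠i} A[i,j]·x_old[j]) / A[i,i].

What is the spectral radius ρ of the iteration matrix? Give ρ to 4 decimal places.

Write A = D+L+U with D = diag(-3.7, -6.8, 3.5, -8.3, -3.8).
Jacobi T = -D⁻¹(L+U): T[0,1] = -(-2.1)/(-3.7) = -0.5676; T[0,0] = 0.
  T[0,:] = [+0.0000 -0.5676 +0.0811 -0.7568 +0.0811]
  T[1,:] = [-0.3088 +0.0000 +0.5147 -0.5294 +0.1176]
  T[2,:] = [-0.0857 -0.3143 +0.0000 -0.8000 +0.2571]
  T[3,:] = [-0.3614 -0.3855 -0.4458 +0.0000 +0.2771]
  T[4,:] = [+0.5000 -0.1316 +0.3947 +0.4474 +0.0000]
|eigenvalues of T|: 1.1665, 0.7795, 0.4344, 0.4344, 0.3149.
ρ(T) = max|λ| = 1.1665; 1.1665 > 1: divergent.

1.1665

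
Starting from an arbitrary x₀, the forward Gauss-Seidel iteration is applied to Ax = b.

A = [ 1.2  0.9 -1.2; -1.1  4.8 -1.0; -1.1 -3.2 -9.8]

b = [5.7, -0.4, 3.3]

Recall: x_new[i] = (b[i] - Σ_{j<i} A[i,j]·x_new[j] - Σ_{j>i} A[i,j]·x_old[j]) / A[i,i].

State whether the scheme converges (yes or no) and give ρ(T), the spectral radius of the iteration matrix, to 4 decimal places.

yes, ρ = 0.4647

Diagonal D = diag(1.2, 4.8, -9.8); L, U strict lower/upper.
T_GS = -(D+L)⁻¹U: row 0 first, T[0,2] = -(-1.2)/(1.2) = +1.0000; later rows by forward substitution.
  T[0,:] = [+0.0000  -0.7500  +1.0000]
  T[1,:] = [+0.0000  -0.1719  +0.4375]
  T[2,:] = [+0.0000  +0.1403  -0.2551]
moduli |λ_i(T)| = 0.4647, 0.0377, 0.0000.
ρ = 0.4647; 0.4647 < 1, so it converges for any x₀.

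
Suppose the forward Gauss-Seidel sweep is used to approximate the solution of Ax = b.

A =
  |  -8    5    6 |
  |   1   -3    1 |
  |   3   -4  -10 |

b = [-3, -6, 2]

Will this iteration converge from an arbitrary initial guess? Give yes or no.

yes

Write A = D+L+U with D = diag(-8, -3, -10).
GS T = -(D+L)⁻¹U: row 0 first, T[0,2] = -(6)/(-8) = +0.7500; later rows by forward substitution.
  T[0,:] = [+0.0000, +0.6250, +0.7500]
  T[1,:] = [+0.0000, +0.2083, +0.5833]
  T[2,:] = [+0.0000, +0.1042, -0.0083]
moduli |λ_i(T)| = 0.3693, 0.1693, 0.0000.
spectral radius ρ = 0.3693; 0.3693 < 1: convergent.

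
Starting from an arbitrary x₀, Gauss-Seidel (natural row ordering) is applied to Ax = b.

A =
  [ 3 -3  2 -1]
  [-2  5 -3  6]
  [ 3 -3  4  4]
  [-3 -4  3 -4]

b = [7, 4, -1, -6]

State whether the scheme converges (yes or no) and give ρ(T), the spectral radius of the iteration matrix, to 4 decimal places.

Diagonal D = diag(3, 5, 4, -4); L, U strict lower/upper.
Gauss-Seidel: T = -(D+L)⁻¹U, row 0 first, T[0,2] = -(2)/(3) = -0.6667; later rows by forward substitution.
  T[0,:] = [+0.0000  +1.0000  -0.6667  +0.3333]
  T[1,:] = [+0.0000  +0.4000  +0.3333  -1.0667]
  T[2,:] = [+0.0000  -0.4500  +0.7500  -2.0500]
  T[3,:] = [+0.0000  -1.4875  +0.7292  -0.7208]
|eigenvalues of T|: 1.1649, 0.6215, 0.6215, 0.0000.
ρ(T) = max|λ| = 1.1649; 1.1649 > 1, so it fails to converge.

no, ρ = 1.1649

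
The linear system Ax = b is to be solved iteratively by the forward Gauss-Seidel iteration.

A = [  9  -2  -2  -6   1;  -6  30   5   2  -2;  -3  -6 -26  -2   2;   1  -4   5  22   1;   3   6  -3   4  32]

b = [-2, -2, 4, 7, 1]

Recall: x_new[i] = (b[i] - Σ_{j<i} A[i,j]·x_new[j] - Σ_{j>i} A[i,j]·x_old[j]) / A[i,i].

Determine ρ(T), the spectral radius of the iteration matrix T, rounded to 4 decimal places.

Let D = diag(9, 30, -26, 22, 32); L, U the strict triangles.
GS T = -(D+L)⁻¹U: row 0 first, T[0,1] = -(-2)/(9) = +0.2222; later rows by forward substitution.
  T[0,:] = [+0.0000, +0.2222, +0.2222, +0.6667, -0.1111]
  T[1,:] = [+0.0000, +0.0444, -0.1222, +0.0667, +0.0444]
  T[2,:] = [+0.0000, -0.0359, +0.0026, -0.1692, +0.0795]
  T[3,:] = [+0.0000, +0.0061, -0.0329, +0.0203, -0.0504]
  T[4,:] = [+0.0000, -0.0333, +0.0064, -0.0934, +0.0158]
|eigenvalues of T|: 0.1655, 0.0734, 0.0316, 0.0316, 0.0000.
ρ = 0.1655; 0.1655 < 1 ⇒ converges.

0.1655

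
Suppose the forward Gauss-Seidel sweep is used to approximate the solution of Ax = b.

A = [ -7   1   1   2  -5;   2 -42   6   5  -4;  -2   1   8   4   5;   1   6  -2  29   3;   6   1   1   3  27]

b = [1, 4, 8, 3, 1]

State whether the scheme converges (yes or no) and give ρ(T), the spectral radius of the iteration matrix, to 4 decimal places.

Diagonal D = diag(-7, -42, 8, 29, 27); L, U strict lower/upper.
T_GS = -(D+L)⁻¹U: row 0 first, T[0,2] = -(1)/(-7) = +0.1429; later rows by forward substitution.
  T[0,:] = [+0.0000, +0.1429, +0.1429, +0.2857, -0.7143]
  T[1,:] = [+0.0000, +0.0068, +0.1497, +0.1327, -0.1293]
  T[2,:] = [+0.0000, +0.0349, +0.0170, -0.4452, -0.7874]
  T[3,:] = [+0.0000, -0.0039, -0.0347, -0.0680, -0.1064]
  T[4,:] = [+0.0000, -0.0329, -0.0341, -0.0444, +0.2045]
moduli |λ_i(T)| = 0.3426, 0.1839, 0.0618, 0.0602, 0.0000.
ρ(T) = max|λ| = 0.3426; 0.3426 < 1, so it converges for any x₀.

yes, ρ = 0.3426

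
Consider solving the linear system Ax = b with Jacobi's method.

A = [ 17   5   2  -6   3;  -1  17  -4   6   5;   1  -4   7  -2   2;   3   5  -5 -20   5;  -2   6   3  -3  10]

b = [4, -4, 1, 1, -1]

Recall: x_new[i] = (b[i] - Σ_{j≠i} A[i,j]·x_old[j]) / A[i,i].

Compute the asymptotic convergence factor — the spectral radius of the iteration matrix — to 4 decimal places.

Write A = D+L+U with D = diag(17, 17, 7, -20, 10).
Jacobi: T = -D⁻¹(L+U), T[1,0] = -(-1)/(17) = +0.0588; T[1,1] = 0.
  T[0,:] = [+0.0000 -0.2941 -0.1176 +0.3529 -0.1765]
  T[1,:] = [+0.0588 +0.0000 +0.2353 -0.3529 -0.2941]
  T[2,:] = [-0.1429 +0.5714 +0.0000 +0.2857 -0.2857]
  T[3,:] = [+0.1500 +0.2500 -0.2500 +0.0000 +0.2500]
  T[4,:] = [+0.2000 -0.6000 -0.3000 +0.3000 +0.0000]
|roots of det(T-λI)|: 0.8268, 0.5043, 0.5043, 0.1435, 0.0032.
ρ(T) = max|λ| = 0.8268; 0.8268 < 1, so it converges for any x₀.

0.8268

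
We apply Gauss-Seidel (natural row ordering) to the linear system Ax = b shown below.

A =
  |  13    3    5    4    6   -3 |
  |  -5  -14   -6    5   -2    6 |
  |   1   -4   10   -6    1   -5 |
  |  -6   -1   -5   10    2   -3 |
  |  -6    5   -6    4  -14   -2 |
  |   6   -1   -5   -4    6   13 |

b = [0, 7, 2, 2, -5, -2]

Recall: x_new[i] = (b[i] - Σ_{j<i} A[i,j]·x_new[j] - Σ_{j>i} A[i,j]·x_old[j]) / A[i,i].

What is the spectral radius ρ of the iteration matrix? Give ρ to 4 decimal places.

Diagonal D = diag(13, -14, 10, 10, -14, 13); L, U strict lower/upper.
Gauss-Seidel: T = -(D+L)⁻¹U, row 0 first, T[0,1] = -(3)/(13) = -0.2308; later rows by forward substitution.
  T[0,:] = [+0.0000, -0.2308, -0.3846, -0.3077, -0.4615, +0.2308]
  T[1,:] = [+0.0000, +0.0824, -0.2912, +0.4670, +0.0220, +0.3462]
  T[2,:] = [+0.0000, +0.0560, -0.0780, +0.8176, -0.0451, +0.6154]
  T[3,:] = [+0.0000, -0.1022, -0.2989, +0.2709, -0.4973, +0.7808]
  T[4,:] = [+0.0000, +0.0751, +0.0089, +0.0257, +0.0829, -0.1588]
  T[5,:] = [+0.0000, +0.0683, +0.0290, +0.5639, +0.0061, +0.4703]
|λ(T)| sorted: 0.9166, 0.3396, 0.3396, 0.0960, 0.0771, 0.0000.
ρ = 0.9166; 0.9166 < 1, so it converges for any x₀.

0.9166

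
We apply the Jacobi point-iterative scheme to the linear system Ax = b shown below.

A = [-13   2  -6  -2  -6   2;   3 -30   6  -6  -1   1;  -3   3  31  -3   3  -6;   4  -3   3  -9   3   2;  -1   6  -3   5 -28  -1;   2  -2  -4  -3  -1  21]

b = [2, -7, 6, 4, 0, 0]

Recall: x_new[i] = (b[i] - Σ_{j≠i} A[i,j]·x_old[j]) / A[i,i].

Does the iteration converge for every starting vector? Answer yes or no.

yes

Split A = D + L + U, D = diag(-13, -30, 31, -9, -28, 21).
Jacobi: T = -D⁻¹(L+U), T[3,4] = -(3)/(-9) = +0.3333; T[3,3] = 0.
  T[0,:] = [+0.0000  +0.1538  -0.4615  -0.1538  -0.4615  +0.1538]
  T[1,:] = [+0.1000  +0.0000  +0.2000  -0.2000  -0.0333  +0.0333]
  T[2,:] = [+0.0968  -0.0968  +0.0000  +0.0968  -0.0968  +0.1935]
  T[3,:] = [+0.4444  -0.3333  +0.3333  +0.0000  +0.3333  +0.2222]
  T[4,:] = [-0.0357  +0.2143  -0.1071  +0.1786  +0.0000  -0.0357]
  T[5,:] = [-0.0952  +0.0952  +0.1905  +0.1429  +0.0476  +0.0000]
|λ(T)| sorted: 0.5293, 0.2770, 0.2770, 0.2436, 0.1263, 0.1263.
spectral radius ρ = 0.5293; 0.5293 < 1: convergent.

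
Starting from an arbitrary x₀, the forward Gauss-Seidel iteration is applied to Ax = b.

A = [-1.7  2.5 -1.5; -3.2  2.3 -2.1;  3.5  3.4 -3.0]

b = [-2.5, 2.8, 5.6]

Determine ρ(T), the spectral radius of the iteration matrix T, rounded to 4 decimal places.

1.6244

Write A = D+L+U with D = diag(-1.7, 2.3, -3).
Gauss-Seidel: T = -(D+L)⁻¹U, row 0 first, T[0,1] = -(2.5)/(-1.7) = +1.4706; later rows by forward substitution.
  T[0,:] = [+0.0000 +1.4706 -0.8824]
  T[1,:] = [+0.0000 +2.0460 -0.3146]
  T[2,:] = [+0.0000 +4.0345 -1.3859]
eigenvalue magnitudes: 1.6244, 0.9643, 0.0000.
ρ(T) = max|λ| = 1.6244; 1.6244 > 1 ⇒ diverges.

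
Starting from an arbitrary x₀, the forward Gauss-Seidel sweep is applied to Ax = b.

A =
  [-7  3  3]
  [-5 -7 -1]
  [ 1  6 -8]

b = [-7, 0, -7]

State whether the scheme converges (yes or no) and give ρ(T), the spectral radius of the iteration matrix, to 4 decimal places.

yes, ρ = 0.5760

Write A = D+L+U with D = diag(-7, -7, -8).
Gauss-Seidel: T = -(D+L)⁻¹U, row 0 first, T[0,1] = -(3)/(-7) = +0.4286; later rows by forward substitution.
  T[0,:] = [+0.0000, +0.4286, +0.4286]
  T[1,:] = [+0.0000, -0.3061, -0.4490]
  T[2,:] = [+0.0000, -0.1760, -0.2832]
|roots of det(T-λI)|: 0.5760, 0.0133, 0.0000.
ρ = 0.5760; 0.5760 < 1: convergent.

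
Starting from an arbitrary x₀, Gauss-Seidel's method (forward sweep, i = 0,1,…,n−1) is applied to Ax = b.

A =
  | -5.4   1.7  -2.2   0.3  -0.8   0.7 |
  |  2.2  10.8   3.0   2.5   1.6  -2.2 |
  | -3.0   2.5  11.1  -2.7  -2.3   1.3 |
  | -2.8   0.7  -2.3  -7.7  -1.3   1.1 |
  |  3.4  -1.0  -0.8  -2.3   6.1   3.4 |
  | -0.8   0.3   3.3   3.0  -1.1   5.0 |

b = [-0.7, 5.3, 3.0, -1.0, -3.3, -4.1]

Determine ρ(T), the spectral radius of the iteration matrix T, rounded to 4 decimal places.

A = D + L + U where D = diag(-5.4, 10.8, 11.1, -7.7, 6.1, 5).
T_GS = -(D+L)⁻¹U: row 0 first, T[0,4] = -(-0.8)/(-5.4) = -0.1481; later rows by forward substitution.
  T[0,:] = [+0.0000  +0.3148  -0.4074  +0.0556  -0.1481  +0.1296]
  T[1,:] = [+0.0000  -0.0641  -0.1948  -0.2428  -0.1180  +0.1773]
  T[2,:] = [+0.0000  +0.0995  -0.0662  +0.3129  +0.1937  -0.1220]
  T[3,:] = [+0.0000  -0.1500  +0.1502  -0.1358  -0.1836  +0.1483]
  T[4,:] = [+0.0000  -0.2295  +0.2431  -0.0809  +0.0194  -0.5607]
  T[5,:] = [+0.0000  +0.0281  -0.0464  -0.1194  -0.0301  -0.1217]
|eigenvalues of T|: 0.5025, 0.2439, 0.1507, 0.1317, 0.1317, 0.0000.
ρ = 0.5025; 0.5025 < 1, so it converges for any x₀.

0.5025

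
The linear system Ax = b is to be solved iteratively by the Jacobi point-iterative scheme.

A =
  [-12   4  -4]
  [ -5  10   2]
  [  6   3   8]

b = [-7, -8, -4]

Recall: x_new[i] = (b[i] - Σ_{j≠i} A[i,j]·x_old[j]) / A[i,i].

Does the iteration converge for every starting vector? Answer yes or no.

yes

Write A = D+L+U with D = diag(-12, 10, 8).
T_J = -D⁻¹(L+U): T[0,1] = -(4)/(-12) = +0.3333; T[0,0] = 0.
  T[0,:] = [+0.0000  +0.3333  -0.3333]
  T[1,:] = [+0.5000  +0.0000  -0.2000]
  T[2,:] = [-0.7500  -0.3750  +0.0000]
|eigenvalues of T|: 0.7957, 0.5277, 0.2679.
ρ(T) = max|λ| = 0.7957; 0.7957 < 1: convergent.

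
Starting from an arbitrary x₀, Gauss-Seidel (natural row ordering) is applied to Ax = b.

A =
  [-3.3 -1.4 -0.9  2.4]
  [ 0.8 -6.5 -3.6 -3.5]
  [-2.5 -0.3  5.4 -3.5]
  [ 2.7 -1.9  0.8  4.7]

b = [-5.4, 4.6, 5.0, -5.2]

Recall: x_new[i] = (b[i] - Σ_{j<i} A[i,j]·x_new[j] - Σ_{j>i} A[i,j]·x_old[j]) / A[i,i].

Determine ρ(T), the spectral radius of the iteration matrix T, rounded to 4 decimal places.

0.8370

Write A = D+L+U with D = diag(-3.3, -6.5, 5.4, 4.7).
GS T = -(D+L)⁻¹U: row 0 first, T[0,3] = -(2.4)/(-3.3) = +0.7273; later rows by forward substitution.
  T[0,:] = [+0.0000 -0.4242 -0.2727 +0.7273]
  T[1,:] = [+0.0000 -0.0522 -0.5874 -0.4490]
  T[2,:] = [+0.0000 -0.1993 -0.1589 +0.9599]
  T[3,:] = [+0.0000 +0.2565 -0.0537 -0.7627]
|roots of det(T-λI)|: 0.8370, 0.3233, 0.3233, 0.0000.
ρ(T) = max|λ| = 0.8370; 0.8370 < 1 ⇒ converges.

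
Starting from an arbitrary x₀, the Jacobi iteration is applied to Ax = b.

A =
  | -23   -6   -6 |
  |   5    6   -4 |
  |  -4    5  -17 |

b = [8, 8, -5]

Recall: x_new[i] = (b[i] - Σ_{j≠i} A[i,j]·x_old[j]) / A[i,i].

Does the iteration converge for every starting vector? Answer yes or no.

A = D + L + U where D = diag(-23, 6, -17).
T_J = -D⁻¹(L+U): T[1,0] = -(5)/(6) = -0.8333; T[1,1] = 0.
  T[0,:] = [+0.0000, -0.2609, -0.2609]
  T[1,:] = [-0.8333, +0.0000, +0.6667]
  T[2,:] = [-0.2353, +0.2941, +0.0000]
|λ(T)| sorted: 0.7805, 0.5242, 0.2563.
ρ(T) = max|λ| = 0.7805; 0.7805 < 1, so it converges for any x₀.

yes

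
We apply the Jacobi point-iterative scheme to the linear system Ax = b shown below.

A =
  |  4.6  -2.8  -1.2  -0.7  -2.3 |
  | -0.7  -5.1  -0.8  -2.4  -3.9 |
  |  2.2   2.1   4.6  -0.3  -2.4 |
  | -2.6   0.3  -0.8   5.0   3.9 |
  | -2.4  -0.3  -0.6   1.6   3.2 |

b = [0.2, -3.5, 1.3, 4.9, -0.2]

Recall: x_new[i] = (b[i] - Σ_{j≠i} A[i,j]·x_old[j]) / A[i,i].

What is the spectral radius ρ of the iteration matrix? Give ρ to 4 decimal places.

1.2281

A = D + L + U where D = diag(4.6, -5.1, 4.6, 5, 3.2).
Jacobi: T = -D⁻¹(L+U), T[3,0] = -(-2.6)/(5) = +0.5200; T[3,3] = 0.
  T[0,:] = [+0.0000, +0.6087, +0.2609, +0.1522, +0.5000]
  T[1,:] = [-0.1373, +0.0000, -0.1569, -0.4706, -0.7647]
  T[2,:] = [-0.4783, -0.4565, +0.0000, +0.0652, +0.5217]
  T[3,:] = [+0.5200, -0.0600, +0.1600, +0.0000, -0.7800]
  T[4,:] = [+0.7500, +0.0938, +0.1875, -0.5000, +0.0000]
|eigenvalues of T|: 1.2281, 0.6010, 0.5348, 0.5348, 0.4725.
spectral radius ρ = 1.2281; 1.2281 > 1, so it fails to converge.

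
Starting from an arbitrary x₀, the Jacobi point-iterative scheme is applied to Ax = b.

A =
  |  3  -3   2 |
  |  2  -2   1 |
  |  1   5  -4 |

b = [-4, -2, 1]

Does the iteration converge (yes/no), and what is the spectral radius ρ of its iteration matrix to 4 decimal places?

Diagonal D = diag(3, -2, -4); L, U strict lower/upper.
Jacobi T = -D⁻¹(L+U): T[2,0] = -(1)/(-4) = +0.2500; T[2,2] = 0.
  T[0,:] = [+0.0000  +1.0000  -0.6667]
  T[1,:] = [+1.0000  +0.0000  +0.5000]
  T[2,:] = [+0.2500  +1.2500  +0.0000]
|eigenvalues of T|: 1.4014, 0.7110, 0.7110.
ρ = 1.4014; 1.4014 > 1, so it fails to converge.

no, ρ = 1.4014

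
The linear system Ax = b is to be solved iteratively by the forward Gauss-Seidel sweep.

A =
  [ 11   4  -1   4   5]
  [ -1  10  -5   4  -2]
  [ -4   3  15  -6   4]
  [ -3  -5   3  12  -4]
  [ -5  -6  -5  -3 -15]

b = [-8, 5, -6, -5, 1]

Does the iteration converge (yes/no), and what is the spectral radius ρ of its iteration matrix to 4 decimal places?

Diagonal D = diag(11, 10, 15, 12, -15); L, U strict lower/upper.
GS T = -(D+L)⁻¹U: row 0 first, T[0,1] = -(4)/(11) = -0.3636; later rows by forward substitution.
  T[0,:] = [+0.0000  -0.3636  +0.0909  -0.3636  -0.4545]
  T[1,:] = [+0.0000  -0.0364  +0.5091  -0.4364  +0.1545]
  T[2,:] = [+0.0000  -0.0897  -0.0776  +0.3903  -0.4188]
  T[3,:] = [+0.0000  -0.0836  +0.2542  -0.3703  +0.3888]
  T[4,:] = [+0.0000  +0.1824  -0.2589  +0.2397  +0.1515]
moduli |λ_i(T)| = 0.8681, 0.2319, 0.2319, 0.1730, 0.0000.
ρ(T) = max|λ| = 0.8681; 0.8681 < 1, so it converges for any x₀.

yes, ρ = 0.8681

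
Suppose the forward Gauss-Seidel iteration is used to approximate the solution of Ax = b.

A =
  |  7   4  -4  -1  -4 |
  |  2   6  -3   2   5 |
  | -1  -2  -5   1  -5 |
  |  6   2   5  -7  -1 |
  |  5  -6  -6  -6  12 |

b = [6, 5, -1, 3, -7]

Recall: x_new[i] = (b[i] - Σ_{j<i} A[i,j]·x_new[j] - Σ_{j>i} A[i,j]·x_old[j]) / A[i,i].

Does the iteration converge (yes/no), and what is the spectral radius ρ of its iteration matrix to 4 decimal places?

A = D + L + U where D = diag(7, 6, -5, -7, 12).
GS T = -(D+L)⁻¹U: row 0 first, T[0,1] = -(4)/(7) = -0.5714; later rows by forward substitution.
  T[0,:] = [+0.0000, -0.5714, +0.5714, +0.1429, +0.5714]
  T[1,:] = [+0.0000, +0.1905, +0.3095, -0.3810, -1.0238]
  T[2,:] = [+0.0000, +0.0381, -0.2381, +0.3238, -0.7048]
  T[3,:] = [+0.0000, -0.4082, +0.4082, +0.2449, -0.4490]
  T[4,:] = [+0.0000, +0.1483, +0.0017, +0.0344, -1.3269]
eigenvalue magnitudes: 1.2114, 0.6307, 0.5569, 0.0080, 0.0000.
ρ = 1.2114; 1.2114 > 1 ⇒ diverges.

no, ρ = 1.2114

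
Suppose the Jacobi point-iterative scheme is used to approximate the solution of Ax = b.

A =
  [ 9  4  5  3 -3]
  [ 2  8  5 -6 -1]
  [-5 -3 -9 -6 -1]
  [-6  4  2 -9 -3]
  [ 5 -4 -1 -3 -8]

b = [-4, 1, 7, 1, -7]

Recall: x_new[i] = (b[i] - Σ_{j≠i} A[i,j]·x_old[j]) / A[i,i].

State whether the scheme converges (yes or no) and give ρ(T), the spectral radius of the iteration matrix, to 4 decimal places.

no, ρ = 1.1679

Diagonal D = diag(9, 8, -9, -9, -8); L, U strict lower/upper.
Jacobi T = -D⁻¹(L+U): T[3,2] = -(2)/(-9) = +0.2222; T[3,3] = 0.
  T[0,:] = [+0.0000, -0.4444, -0.5556, -0.3333, +0.3333]
  T[1,:] = [-0.2500, +0.0000, -0.6250, +0.7500, +0.1250]
  T[2,:] = [-0.5556, -0.3333, +0.0000, -0.6667, -0.1111]
  T[3,:] = [-0.6667, +0.4444, +0.2222, +0.0000, -0.3333]
  T[4,:] = [+0.6250, -0.5000, -0.1250, -0.3750, +0.0000]
|roots of det(T-λI)|: 1.1679, 0.9373, 0.4289, 0.3324, 0.3324.
spectral radius ρ = 1.1679; 1.1679 > 1: divergent.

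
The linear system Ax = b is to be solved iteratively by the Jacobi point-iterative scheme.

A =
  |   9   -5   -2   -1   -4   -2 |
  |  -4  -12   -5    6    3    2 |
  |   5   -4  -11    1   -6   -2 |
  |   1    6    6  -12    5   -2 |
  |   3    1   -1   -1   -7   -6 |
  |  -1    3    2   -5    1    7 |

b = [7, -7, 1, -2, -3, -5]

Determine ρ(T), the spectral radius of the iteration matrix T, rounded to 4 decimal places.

1.1375

A = D + L + U where D = diag(9, -12, -11, -12, -7, 7).
Jacobi T = -D⁻¹(L+U): T[5,4] = -(1)/(7) = -0.1429; T[5,5] = 0.
  T[0,:] = [+0.0000, +0.5556, +0.2222, +0.1111, +0.4444, +0.2222]
  T[1,:] = [-0.3333, +0.0000, -0.4167, +0.5000, +0.2500, +0.1667]
  T[2,:] = [+0.4545, -0.3636, +0.0000, +0.0909, -0.5455, -0.1818]
  T[3,:] = [+0.0833, +0.5000, +0.5000, +0.0000, +0.4167, -0.1667]
  T[4,:] = [+0.4286, +0.1429, -0.1429, -0.1429, +0.0000, -0.8571]
  T[5,:] = [+0.1429, -0.4286, -0.2857, +0.7143, -0.1429, +0.0000]
eigenvalue magnitudes: 1.1375, 0.6184, 0.6184, 0.5185, 0.5185, 0.0895.
ρ(T) = max|λ| = 1.1375; 1.1375 > 1: divergent.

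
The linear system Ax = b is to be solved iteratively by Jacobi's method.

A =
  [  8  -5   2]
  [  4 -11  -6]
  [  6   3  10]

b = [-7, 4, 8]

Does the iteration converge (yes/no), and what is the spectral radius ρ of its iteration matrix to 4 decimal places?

Write A = D+L+U with D = diag(8, -11, 10).
Jacobi: T = -D⁻¹(L+U), T[1,0] = -(4)/(-11) = +0.3636; T[1,1] = 0.
  T[0,:] = [+0.0000, +0.6250, -0.2500]
  T[1,:] = [+0.3636, +0.0000, -0.5455]
  T[2,:] = [-0.6000, -0.3000, +0.0000]
|eigenvalues of T|: 0.8945, 0.5091, 0.5091.
spectral radius ρ = 0.8945; 0.8945 < 1, so it converges for any x₀.

yes, ρ = 0.8945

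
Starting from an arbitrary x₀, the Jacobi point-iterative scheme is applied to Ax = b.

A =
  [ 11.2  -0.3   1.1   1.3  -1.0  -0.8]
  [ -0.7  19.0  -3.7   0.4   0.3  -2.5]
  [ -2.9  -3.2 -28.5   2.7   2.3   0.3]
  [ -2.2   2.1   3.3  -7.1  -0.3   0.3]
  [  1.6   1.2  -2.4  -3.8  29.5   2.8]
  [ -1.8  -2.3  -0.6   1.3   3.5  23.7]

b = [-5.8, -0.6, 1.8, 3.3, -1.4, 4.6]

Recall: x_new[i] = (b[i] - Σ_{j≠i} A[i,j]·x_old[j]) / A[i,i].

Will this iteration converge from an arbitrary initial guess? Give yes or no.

Write A = D+L+U with D = diag(11.2, 19, -28.5, -7.1, 29.5, 23.7).
Jacobi T = -D⁻¹(L+U): T[0,2] = -(1.1)/(11.2) = -0.0982; T[0,0] = 0.
  T[0,:] = [+0.0000  +0.0268  -0.0982  -0.1161  +0.0893  +0.0714]
  T[1,:] = [+0.0368  +0.0000  +0.1947  -0.0211  -0.0158  +0.1316]
  T[2,:] = [-0.1018  -0.1123  +0.0000  +0.0947  +0.0807  +0.0105]
  T[3,:] = [-0.3099  +0.2958  +0.4648  +0.0000  -0.0423  +0.0423]
  T[4,:] = [-0.0542  -0.0407  +0.0814  +0.1288  +0.0000  -0.0949]
  T[5,:] = [+0.0759  +0.0970  +0.0253  -0.0549  -0.1477  +0.0000]
|eigenvalues of T|: 0.3393, 0.2223, 0.1459, 0.1459, 0.1017, 0.0005.
ρ(T) = max|λ| = 0.3393; 0.3393 < 1 ⇒ converges.

yes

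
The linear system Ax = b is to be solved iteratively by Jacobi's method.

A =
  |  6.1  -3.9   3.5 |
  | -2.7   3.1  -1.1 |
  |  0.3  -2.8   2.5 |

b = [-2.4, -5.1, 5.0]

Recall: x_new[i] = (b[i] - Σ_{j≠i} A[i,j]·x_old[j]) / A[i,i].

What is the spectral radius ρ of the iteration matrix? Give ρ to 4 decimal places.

Let D = diag(6.1, 3.1, 2.5); L, U the strict triangles.
Jacobi T = -D⁻¹(L+U): T[0,2] = -(3.5)/(6.1) = -0.5738; T[0,0] = 0.
  T[0,:] = [+0.0000  +0.6393  -0.5738]
  T[1,:] = [+0.8710  +0.0000  +0.3548]
  T[2,:] = [-0.1200  +1.1200  +0.0000]
|λ(T)| sorted: 1.2256, 0.6920, 0.6920.
spectral radius ρ = 1.2256; 1.2256 > 1, so it fails to converge.

1.2256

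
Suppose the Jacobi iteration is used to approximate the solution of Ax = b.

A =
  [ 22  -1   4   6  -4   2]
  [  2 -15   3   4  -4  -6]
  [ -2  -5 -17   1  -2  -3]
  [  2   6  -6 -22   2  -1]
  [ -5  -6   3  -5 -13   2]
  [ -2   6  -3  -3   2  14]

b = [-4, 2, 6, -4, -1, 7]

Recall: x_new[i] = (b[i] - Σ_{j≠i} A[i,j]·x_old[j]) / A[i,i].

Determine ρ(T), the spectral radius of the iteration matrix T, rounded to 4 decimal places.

0.5192

Split A = D + L + U, D = diag(22, -15, -17, -22, -13, 14).
T_J = -D⁻¹(L+U): T[5,1] = -(6)/(14) = -0.4286; T[5,5] = 0.
  T[0,:] = [+0.0000 +0.0455 -0.1818 -0.2727 +0.1818 -0.0909]
  T[1,:] = [+0.1333 +0.0000 +0.2000 +0.2667 -0.2667 -0.4000]
  T[2,:] = [-0.1176 -0.2941 +0.0000 +0.0588 -0.1176 -0.1765]
  T[3,:] = [+0.0909 +0.2727 -0.2727 +0.0000 +0.0909 -0.0455]
  T[4,:] = [-0.3846 -0.4615 +0.2308 -0.3846 +0.0000 +0.1538]
  T[5,:] = [+0.1429 -0.4286 +0.2143 +0.2143 -0.1429 +0.0000]
eigenvalue magnitudes: 0.5192, 0.4134, 0.4134, 0.2859, 0.2859, 0.0439.
spectral radius ρ = 0.5192; 0.5192 < 1: convergent.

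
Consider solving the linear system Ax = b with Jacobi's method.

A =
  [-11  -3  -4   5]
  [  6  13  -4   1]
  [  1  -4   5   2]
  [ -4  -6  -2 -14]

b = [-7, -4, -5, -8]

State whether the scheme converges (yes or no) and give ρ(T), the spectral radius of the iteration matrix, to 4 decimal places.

yes, ρ = 0.8919

Let D = diag(-11, 13, 5, -14); L, U the strict triangles.
Jacobi: T = -D⁻¹(L+U), T[0,2] = -(-4)/(-11) = -0.3636; T[0,0] = 0.
  T[0,:] = [+0.0000, -0.2727, -0.3636, +0.4545]
  T[1,:] = [-0.4615, +0.0000, +0.3077, -0.0769]
  T[2,:] = [-0.2000, +0.8000, +0.0000, -0.4000]
  T[3,:] = [-0.2857, -0.4286, -0.1429, +0.0000]
moduli |λ_i(T)| = 0.8919, 0.4387, 0.4387, 0.4178.
ρ(T) = max|λ| = 0.8919; 0.8919 < 1 ⇒ converges.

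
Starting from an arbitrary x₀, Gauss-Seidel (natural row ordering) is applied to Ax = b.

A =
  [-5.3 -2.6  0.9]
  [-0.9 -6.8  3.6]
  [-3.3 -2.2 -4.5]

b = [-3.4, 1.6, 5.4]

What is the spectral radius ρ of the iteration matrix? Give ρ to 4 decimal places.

0.6164

A = D + L + U where D = diag(-5.3, -6.8, -4.5).
T_GS = -(D+L)⁻¹U: row 0 first, T[0,1] = -(-2.6)/(-5.3) = -0.4906; later rows by forward substitution.
  T[0,:] = [+0.0000 -0.4906 +0.1698]
  T[1,:] = [+0.0000 +0.0649 +0.5069]
  T[2,:] = [+0.0000 +0.3280 -0.3724]
|roots of det(T-λI)|: 0.6164, 0.3090, 0.0000.
ρ = 0.6164; 0.6164 < 1: convergent.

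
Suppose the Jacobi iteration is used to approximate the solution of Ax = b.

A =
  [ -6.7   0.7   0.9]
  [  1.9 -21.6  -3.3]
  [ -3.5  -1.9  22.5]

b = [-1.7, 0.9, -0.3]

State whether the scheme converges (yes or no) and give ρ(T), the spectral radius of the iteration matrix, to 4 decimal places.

yes, ρ = 0.1623

Split A = D + L + U, D = diag(-6.7, -21.6, 22.5).
Jacobi: T = -D⁻¹(L+U), T[0,1] = -(0.7)/(-6.7) = +0.1045; T[0,0] = 0.
  T[0,:] = [+0.0000  +0.1045  +0.1343]
  T[1,:] = [+0.0880  +0.0000  -0.1528]
  T[2,:] = [+0.1556  +0.0844  +0.0000]
|eigenvalues of T|: 0.1623, 0.0957, 0.0957.
ρ(T) = max|λ| = 0.1623; 0.1623 < 1, so it converges for any x₀.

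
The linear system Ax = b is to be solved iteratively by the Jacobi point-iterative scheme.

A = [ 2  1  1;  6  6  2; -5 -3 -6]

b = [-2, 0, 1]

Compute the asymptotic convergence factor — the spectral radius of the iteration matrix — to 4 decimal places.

Let D = diag(2, 6, -6); L, U the strict triangles.
T_J = -D⁻¹(L+U): T[1,0] = -(6)/(6) = -1.0000; T[1,1] = 0.
  T[0,:] = [+0.0000  -0.5000  -0.5000]
  T[1,:] = [-1.0000  +0.0000  -0.3333]
  T[2,:] = [-0.8333  -0.5000  +0.0000]
|eigenvalues of T|: 1.1877, 0.7528, 0.4349.
ρ = 1.1877; 1.1877 > 1, so it fails to converge.

1.1877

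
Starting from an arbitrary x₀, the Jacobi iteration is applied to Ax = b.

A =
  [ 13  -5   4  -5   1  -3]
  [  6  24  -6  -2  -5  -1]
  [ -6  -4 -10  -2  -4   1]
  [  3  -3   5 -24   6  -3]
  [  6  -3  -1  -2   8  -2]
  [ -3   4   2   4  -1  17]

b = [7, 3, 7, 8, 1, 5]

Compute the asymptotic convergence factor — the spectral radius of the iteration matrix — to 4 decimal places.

0.8675

Let D = diag(13, 24, -10, -24, 8, 17); L, U the strict triangles.
T_J = -D⁻¹(L+U): T[1,2] = -(-6)/(24) = +0.2500; T[1,1] = 0.
  T[0,:] = [+0.0000  +0.3846  -0.3077  +0.3846  -0.0769  +0.2308]
  T[1,:] = [-0.2500  +0.0000  +0.2500  +0.0833  +0.2083  +0.0417]
  T[2,:] = [-0.6000  -0.4000  +0.0000  -0.2000  -0.4000  +0.1000]
  T[3,:] = [+0.1250  -0.1250  +0.2083  +0.0000  +0.2500  -0.1250]
  T[4,:] = [-0.7500  +0.3750  +0.1250  +0.2500  +0.0000  +0.2500]
  T[5,:] = [+0.1765  -0.2353  -0.1176  -0.2353  +0.0588  +0.0000]
|roots of det(T-λI)|: 0.8675, 0.6840, 0.6840, 0.1223, 0.0906, 0.0906.
ρ(T) = max|λ| = 0.8675; 0.8675 < 1, so it converges for any x₀.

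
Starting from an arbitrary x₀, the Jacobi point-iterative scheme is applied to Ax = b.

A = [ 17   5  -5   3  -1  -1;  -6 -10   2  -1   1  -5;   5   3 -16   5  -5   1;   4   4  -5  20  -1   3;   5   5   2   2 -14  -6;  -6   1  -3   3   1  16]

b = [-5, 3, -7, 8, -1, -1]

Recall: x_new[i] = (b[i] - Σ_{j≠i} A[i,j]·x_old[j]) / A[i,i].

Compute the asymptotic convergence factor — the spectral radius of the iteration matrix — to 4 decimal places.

Diagonal D = diag(17, -10, -16, 20, -14, 16); L, U strict lower/upper.
Jacobi: T = -D⁻¹(L+U), T[1,2] = -(2)/(-10) = +0.2000; T[1,1] = 0.
  T[0,:] = [+0.0000  -0.2941  +0.2941  -0.1765  +0.0588  +0.0588]
  T[1,:] = [-0.6000  +0.0000  +0.2000  -0.1000  +0.1000  -0.5000]
  T[2,:] = [+0.3125  +0.1875  +0.0000  +0.3125  -0.3125  +0.0625]
  T[3,:] = [-0.2000  -0.2000  +0.2500  +0.0000  +0.0500  -0.1500]
  T[4,:] = [+0.3571  +0.3571  +0.1429  +0.1429  +0.0000  -0.4286]
  T[5,:] = [+0.3750  -0.0625  +0.1875  -0.1875  -0.0625  +0.0000]
eigenvalue magnitudes: 0.8870, 0.6402, 0.2580, 0.2580, 0.1454, 0.1327.
spectral radius ρ = 0.8870; 0.8870 < 1 ⇒ converges.

0.8870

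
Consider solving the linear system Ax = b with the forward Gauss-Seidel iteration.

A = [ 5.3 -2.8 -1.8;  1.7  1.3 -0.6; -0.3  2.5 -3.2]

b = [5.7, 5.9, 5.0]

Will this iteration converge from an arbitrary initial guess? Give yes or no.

yes

A = D + L + U where D = diag(5.3, 1.3, -3.2).
T_GS = -(D+L)⁻¹U: row 0 first, T[0,1] = -(-2.8)/(5.3) = +0.5283; later rows by forward substitution.
  T[0,:] = [+0.0000  +0.5283  +0.3396]
  T[1,:] = [+0.0000  -0.6909  +0.0174]
  T[2,:] = [+0.0000  -0.5893  -0.0182]
|roots of det(T-λI)|: 0.6752, 0.0339, 0.0000.
ρ(T) = max|λ| = 0.6752; 0.6752 < 1, so it converges for any x₀.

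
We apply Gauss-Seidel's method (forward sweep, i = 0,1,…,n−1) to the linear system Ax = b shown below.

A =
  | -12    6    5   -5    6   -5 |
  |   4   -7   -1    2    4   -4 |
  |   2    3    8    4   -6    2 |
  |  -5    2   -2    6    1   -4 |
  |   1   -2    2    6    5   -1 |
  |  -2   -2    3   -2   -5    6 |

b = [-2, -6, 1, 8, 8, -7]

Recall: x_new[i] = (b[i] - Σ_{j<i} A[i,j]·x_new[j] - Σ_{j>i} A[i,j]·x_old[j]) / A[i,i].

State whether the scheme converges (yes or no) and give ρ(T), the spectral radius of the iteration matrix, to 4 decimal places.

Let D = diag(-12, -7, 8, 6, 5, 6); L, U the strict triangles.
GS T = -(D+L)⁻¹U: row 0 first, T[0,5] = -(-5)/(-12) = -0.4167; later rows by forward substitution.
  T[0,:] = [+0.0000 +0.5000 +0.4167 -0.4167 +0.5000 -0.4167]
  T[1,:] = [+0.0000 +0.2857 +0.0952 +0.0476 +0.8571 -0.8095]
  T[2,:] = [+0.0000 -0.2321 -0.1399 -0.4137 +0.3036 +0.1577]
  T[3,:] = [+0.0000 +0.2440 +0.2688 -0.5010 +0.0655 +0.6419]
  T[4,:] = [+0.0000 -0.1857 -0.3119 +0.8690 +0.0429 -0.8738]
  T[5,:] = [+0.0000 +0.3046 +0.0703 +0.6410 +0.3581 -1.0018]
moduli |λ_i(T)| = 1.1603, 0.7192, 0.7192, 0.1684, 0.0039, 0.0000.
ρ = 1.1603; 1.1603 > 1, so it fails to converge.

no, ρ = 1.1603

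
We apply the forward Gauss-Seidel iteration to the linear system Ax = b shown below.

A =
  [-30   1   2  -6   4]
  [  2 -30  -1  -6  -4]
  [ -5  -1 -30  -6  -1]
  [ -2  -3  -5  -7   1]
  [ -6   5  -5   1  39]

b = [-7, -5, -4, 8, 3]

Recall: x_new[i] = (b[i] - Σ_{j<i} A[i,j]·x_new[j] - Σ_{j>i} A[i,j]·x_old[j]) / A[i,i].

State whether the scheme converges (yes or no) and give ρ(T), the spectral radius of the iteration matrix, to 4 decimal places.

Let D = diag(-30, -30, -30, -7, 39); L, U the strict triangles.
GS T = -(D+L)⁻¹U: row 0 first, T[0,1] = -(1)/(-30) = +0.0333; later rows by forward substitution.
  T[0,:] = [+0.0000, +0.0333, +0.0667, -0.2000, +0.1333]
  T[1,:] = [+0.0000, +0.0022, -0.0289, -0.2133, -0.1244]
  T[2,:] = [+0.0000, -0.0056, -0.0101, -0.1596, -0.0514]
  T[3,:] = [+0.0000, -0.0065, +0.0006, +0.2625, +0.1948]
  T[4,:] = [+0.0000, +0.0043, +0.0126, -0.0306, +0.0249]
|roots of det(T-λI)|: 0.2270, 0.0751, 0.0317, 0.0090, 0.0000.
spectral radius ρ = 0.2270; 0.2270 < 1 ⇒ converges.

yes, ρ = 0.2270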